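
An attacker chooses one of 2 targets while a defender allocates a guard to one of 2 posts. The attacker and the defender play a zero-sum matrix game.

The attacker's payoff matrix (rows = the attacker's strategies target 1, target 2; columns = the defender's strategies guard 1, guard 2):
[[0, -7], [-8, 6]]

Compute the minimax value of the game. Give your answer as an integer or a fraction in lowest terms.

-8/3

Row minima are -7 and -8, so the attacker's maximin is -7; column maxima are 0 and 6, so the defender's minimax is 0. These differ, so the equilibrium is in mixed strategies.
Let the attacker play target 1 with probability p. The defender is indifferent when −8(1−p) = −7p + 6(1−p), giving p = 2/3.
Let the defender play guard 1 with probability q. The attacker is indifferent when −7(1−q) = −8q + 6(1−q), giving q = 13/21.
The value is 0·(13/21) + (-7)·(8/21) = -8/3.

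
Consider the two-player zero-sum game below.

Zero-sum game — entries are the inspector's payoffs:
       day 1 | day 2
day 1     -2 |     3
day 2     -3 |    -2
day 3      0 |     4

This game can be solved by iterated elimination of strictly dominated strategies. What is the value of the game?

Column day 2 is strictly dominated by day 1 for the inspectee (-2<3, -3<-2, 0<4); eliminate day 2.
Row day 2 is strictly dominated by row day 1 (-2>-3); eliminate day 2.
Row day 1 is strictly dominated by row day 3 (0>-2); eliminate day 1.
Only (day 3, day 1) remains, with payoff 0.

0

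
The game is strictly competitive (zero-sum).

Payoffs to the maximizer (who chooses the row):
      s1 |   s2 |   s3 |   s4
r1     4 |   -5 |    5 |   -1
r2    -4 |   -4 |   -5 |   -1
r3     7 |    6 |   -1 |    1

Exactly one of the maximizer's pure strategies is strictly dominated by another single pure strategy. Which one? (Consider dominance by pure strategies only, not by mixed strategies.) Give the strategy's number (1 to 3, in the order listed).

Compare r2 with r3: 7 > -4, 6 > -4, -1 > -5, 1 > -1.
So r3 strictly dominates r2 for the maximizer; r2 is strictly dominated.

2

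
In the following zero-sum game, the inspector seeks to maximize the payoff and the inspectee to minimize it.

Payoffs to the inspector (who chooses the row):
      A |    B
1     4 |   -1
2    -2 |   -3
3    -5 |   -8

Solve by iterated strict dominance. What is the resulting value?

Column A is strictly dominated by B for the inspectee (-1<4, -3<-2, -8<-5); eliminate A.
Row 3 is strictly dominated by row 1 (-1>-8); eliminate 3.
Row 2 is strictly dominated by row 1 (-1>-3); eliminate 2.
Only (1, B) remains, with payoff -1.

-1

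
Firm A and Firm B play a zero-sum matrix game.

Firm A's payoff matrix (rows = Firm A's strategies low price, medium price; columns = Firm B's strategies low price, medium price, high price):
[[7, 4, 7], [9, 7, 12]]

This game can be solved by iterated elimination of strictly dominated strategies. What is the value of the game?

Row low price is strictly dominated by row medium price (9>7, 7>4, 12>7); eliminate low price.
Column low price is strictly dominated by medium price for Firm B (7<9); eliminate low price.
Column high price is strictly dominated by medium price for Firm B (7<12); eliminate high price.
Only (medium price, medium price) remains, with payoff 7.

7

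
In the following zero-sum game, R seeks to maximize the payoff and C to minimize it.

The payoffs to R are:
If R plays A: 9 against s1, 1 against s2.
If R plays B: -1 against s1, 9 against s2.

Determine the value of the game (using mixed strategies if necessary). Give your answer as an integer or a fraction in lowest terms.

Row minima are 1 and -1, so R's maximin is 1; column maxima are 9 and 9, so C's minimax is 9. These differ, so the equilibrium is in mixed strategies.
Let R play A with probability p. C is indifferent when 9p − (1−p) = p + 9(1−p), giving p = 5/9.
Let C play s1 with probability q. R is indifferent when 9q + (1−q) = −q + 9(1−q), giving q = 4/9.
The value is 9·(4/9) + (1)·(5/9) = 41/9.

41/9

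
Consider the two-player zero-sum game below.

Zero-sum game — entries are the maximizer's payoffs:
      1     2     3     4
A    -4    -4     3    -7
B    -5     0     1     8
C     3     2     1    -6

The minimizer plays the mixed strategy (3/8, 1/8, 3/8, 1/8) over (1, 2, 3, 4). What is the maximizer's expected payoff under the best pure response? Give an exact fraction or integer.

A: (-4)·(3/8) + (-4)·(1/8) + (3)·(3/8) + (-7)·(1/8) = -7/4.
B: (-5)·(3/8) + (0)·(1/8) + (1)·(3/8) + (8)·(1/8) = -1/2.
C: (3)·(3/8) + (2)·(1/8) + (1)·(3/8) + (-6)·(1/8) = 1.
The best pure response is C with expected payoff 1.

1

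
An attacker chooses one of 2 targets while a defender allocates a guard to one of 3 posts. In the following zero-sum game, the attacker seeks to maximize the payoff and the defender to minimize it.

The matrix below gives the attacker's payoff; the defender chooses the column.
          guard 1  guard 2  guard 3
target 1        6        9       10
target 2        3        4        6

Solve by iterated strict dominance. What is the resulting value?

6

Row target 2 is strictly dominated by row target 1 (6>3, 9>4, 10>6); eliminate target 2.
Column guard 3 is strictly dominated by guard 1 for the defender (6<10); eliminate guard 3.
Column guard 2 is strictly dominated by guard 1 for the defender (6<9); eliminate guard 2.
Only (target 1, guard 1) remains, with payoff 6.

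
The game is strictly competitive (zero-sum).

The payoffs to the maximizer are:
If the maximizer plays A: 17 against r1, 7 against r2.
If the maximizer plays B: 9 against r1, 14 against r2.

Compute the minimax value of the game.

35/3

Row minima are 7 and 9, so the maximizer's maximin is 9; column maxima are 17 and 14, so the minimizer's minimax is 14. These differ, so the equilibrium is in mixed strategies.
Let the maximizer play A with probability p. The minimizer is indifferent when 17p + 9(1−p) = 7p + 14(1−p), giving p = 1/3.
Let the minimizer play r1 with probability q. The maximizer is indifferent when 17q + 7(1−q) = 9q + 14(1−q), giving q = 7/15.
The value is 17·(7/15) + (7)·(8/15) = 35/3.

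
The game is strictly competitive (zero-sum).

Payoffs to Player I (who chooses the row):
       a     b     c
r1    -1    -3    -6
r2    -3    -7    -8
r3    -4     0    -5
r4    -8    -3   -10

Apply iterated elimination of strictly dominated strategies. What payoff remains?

Row r4 is strictly dominated by row r3 (-4>-8, 0>-3, -5>-10); eliminate r4.
Row r2 is strictly dominated by row r1 (-1>-3, -3>-7, -6>-8); eliminate r2.
Column b is strictly dominated by c for Player II (-6<-3, -5<0); eliminate b.
Column a is strictly dominated by c for Player II (-6<-1, -5<-4); eliminate a.
Row r1 is strictly dominated by row r3 (-5>-6); eliminate r1.
Only (r3, c) remains, with payoff -5.

-5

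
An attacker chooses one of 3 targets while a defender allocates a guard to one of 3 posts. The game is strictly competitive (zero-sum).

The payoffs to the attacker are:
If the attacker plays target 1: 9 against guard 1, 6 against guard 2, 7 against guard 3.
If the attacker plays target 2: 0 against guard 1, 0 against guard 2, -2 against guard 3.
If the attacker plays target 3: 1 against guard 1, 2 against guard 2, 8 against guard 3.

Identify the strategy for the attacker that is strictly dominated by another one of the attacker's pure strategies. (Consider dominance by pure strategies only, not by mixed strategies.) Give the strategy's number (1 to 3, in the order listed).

Compare target 2 with target 1: 9 > 0, 6 > 0, 7 > -2.
So target 1 strictly dominates target 2 for the attacker; target 2 is strictly dominated.

2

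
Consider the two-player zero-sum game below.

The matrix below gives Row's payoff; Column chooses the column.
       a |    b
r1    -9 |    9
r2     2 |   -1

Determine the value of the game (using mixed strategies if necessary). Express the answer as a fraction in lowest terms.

3/7

Row minima are -9 and -1, so Row's maximin is -1; column maxima are 2 and 9, so Column's minimax is 2. These differ, so the equilibrium is in mixed strategies.
Let Row play r1 with probability p. Column is indifferent when −9p + 2(1−p) = 9p − (1−p), giving p = 1/7.
Let Column play a with probability q. Row is indifferent when −9q + 9(1−q) = 2q − (1−q), giving q = 10/21.
The value is -9·(10/21) + (9)·(11/21) = 3/7.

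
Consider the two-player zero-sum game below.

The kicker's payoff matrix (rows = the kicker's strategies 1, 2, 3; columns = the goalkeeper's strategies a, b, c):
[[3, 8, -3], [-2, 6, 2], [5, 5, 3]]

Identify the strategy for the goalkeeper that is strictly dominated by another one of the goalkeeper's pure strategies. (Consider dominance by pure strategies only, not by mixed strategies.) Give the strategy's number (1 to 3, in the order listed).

The goalkeeper prefers columns that give the kicker less. Compare b with c: -3 < 8, 2 < 6, 3 < 5.
So c strictly dominates b for the goalkeeper; b is strictly dominated.

2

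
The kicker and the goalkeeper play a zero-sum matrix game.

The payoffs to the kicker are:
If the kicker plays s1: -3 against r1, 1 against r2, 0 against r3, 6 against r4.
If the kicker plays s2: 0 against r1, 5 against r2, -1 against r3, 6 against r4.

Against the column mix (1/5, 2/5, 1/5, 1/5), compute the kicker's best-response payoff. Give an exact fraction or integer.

3

s1: (-3)·(1/5) + (1)·(2/5) + (0)·(1/5) + (6)·(1/5) = 1.
s2: (0)·(1/5) + (5)·(2/5) + (-1)·(1/5) + (6)·(1/5) = 3.
The best pure response is s2 with expected payoff 3.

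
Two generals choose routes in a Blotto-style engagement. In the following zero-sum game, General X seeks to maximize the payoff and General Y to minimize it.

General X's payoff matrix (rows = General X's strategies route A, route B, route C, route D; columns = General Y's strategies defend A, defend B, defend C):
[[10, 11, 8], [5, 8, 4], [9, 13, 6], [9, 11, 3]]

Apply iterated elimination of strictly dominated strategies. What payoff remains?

Row route B is strictly dominated by row route A (10>5, 11>8, 8>4); eliminate route B.
Column defend A is strictly dominated by defend C for General Y (8<10, 6<9, 3<9); eliminate defend A.
Column defend B is strictly dominated by defend C for General Y (8<11, 6<13, 3<11); eliminate defend B.
Row route D is strictly dominated by row route A (8>3); eliminate route D.
Row route C is strictly dominated by row route A (8>6); eliminate route C.
Only (route A, defend C) remains, with payoff 8.

8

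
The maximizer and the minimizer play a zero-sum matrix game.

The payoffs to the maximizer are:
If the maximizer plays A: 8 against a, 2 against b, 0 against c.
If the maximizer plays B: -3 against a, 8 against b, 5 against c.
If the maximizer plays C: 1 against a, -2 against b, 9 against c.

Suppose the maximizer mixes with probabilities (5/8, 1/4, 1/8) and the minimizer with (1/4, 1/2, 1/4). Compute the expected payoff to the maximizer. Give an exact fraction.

51/16

Against (1/4, 1/2, 1/4), each row's expected payoff is A: 3; B: 9/2; C: 3/2.
Taking the (5/8, 1/4, 1/8)-weighted average: (5/8)·(3) + (1/4)·(9/2) + (1/8)·(3/2) = 51/16.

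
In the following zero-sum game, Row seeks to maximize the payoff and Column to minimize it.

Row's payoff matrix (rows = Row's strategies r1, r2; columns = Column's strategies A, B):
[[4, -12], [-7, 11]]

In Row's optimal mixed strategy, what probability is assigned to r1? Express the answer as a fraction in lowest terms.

9/17

Row minima are -12 and -7, so Row's maximin is -7; column maxima are 4 and 11, so Column's minimax is 4. These differ, so the equilibrium is in mixed strategies.
Let Row play r1 with probability p. Column is indifferent when 4p − 7(1−p) = −12p + 11(1−p), giving p = 9/17.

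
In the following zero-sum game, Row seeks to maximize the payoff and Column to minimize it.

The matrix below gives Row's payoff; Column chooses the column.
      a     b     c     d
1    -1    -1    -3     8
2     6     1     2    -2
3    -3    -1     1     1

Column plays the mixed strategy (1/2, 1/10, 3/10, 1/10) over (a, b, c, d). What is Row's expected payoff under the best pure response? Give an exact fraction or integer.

7/2

1: (-1)·(1/2) + (-1)·(1/10) + (-3)·(3/10) + (8)·(1/10) = -7/10.
2: (6)·(1/2) + (1)·(1/10) + (2)·(3/10) + (-2)·(1/10) = 7/2.
3: (-3)·(1/2) + (-1)·(1/10) + (1)·(3/10) + (1)·(1/10) = -6/5.
The best pure response is 2 with expected payoff 7/2.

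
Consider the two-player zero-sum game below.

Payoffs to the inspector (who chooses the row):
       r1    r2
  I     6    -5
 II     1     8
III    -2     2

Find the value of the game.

53/18

Row III is strictly dominated by row II, so the inspector never plays it.
The remaining 2×2 game on (I, II) × (r1, r2) has no saddle point. Let the inspector play I with probability p; indifference gives 6p + (1−p) = −5p + 8(1−p), so p = 7/18.
Similarly the inspectee's optimal q on r1 is 13/18, and the value is 6·(13/18) + (-5)·(5/18) = 53/18.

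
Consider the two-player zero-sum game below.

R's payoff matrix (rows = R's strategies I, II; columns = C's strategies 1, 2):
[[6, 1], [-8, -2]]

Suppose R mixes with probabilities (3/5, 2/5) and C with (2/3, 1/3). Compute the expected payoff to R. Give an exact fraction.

Against (2/3, 1/3), each row's expected payoff is I: 13/3; II: -6.
Taking the (3/5, 2/5)-weighted average: (3/5)·(13/3) + (2/5)·(-6) = 1/5.

1/5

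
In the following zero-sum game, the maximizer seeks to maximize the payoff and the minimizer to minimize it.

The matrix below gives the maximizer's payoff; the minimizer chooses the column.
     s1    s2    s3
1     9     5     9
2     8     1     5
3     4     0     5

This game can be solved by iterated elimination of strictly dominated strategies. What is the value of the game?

Column s1 is strictly dominated by s2 for the minimizer (5<9, 1<8, 0<4); eliminate s1.
Row 3 is strictly dominated by row 1 (5>0, 9>5); eliminate 3.
Column s3 is strictly dominated by s2 for the minimizer (5<9, 1<5); eliminate s3.
Row 2 is strictly dominated by row 1 (5>1); eliminate 2.
Only (1, s2) remains, with payoff 5.

5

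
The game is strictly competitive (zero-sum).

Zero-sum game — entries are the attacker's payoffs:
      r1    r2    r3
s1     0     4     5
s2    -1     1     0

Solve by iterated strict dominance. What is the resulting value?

Column r3 is strictly dominated by r1 for the defender (0<5, -1<0); eliminate r3.
Column r2 is strictly dominated by r1 for the defender (0<4, -1<1); eliminate r2.
Row s2 is strictly dominated by row s1 (0>-1); eliminate s2.
Only (s1, r1) remains, with payoff 0.

0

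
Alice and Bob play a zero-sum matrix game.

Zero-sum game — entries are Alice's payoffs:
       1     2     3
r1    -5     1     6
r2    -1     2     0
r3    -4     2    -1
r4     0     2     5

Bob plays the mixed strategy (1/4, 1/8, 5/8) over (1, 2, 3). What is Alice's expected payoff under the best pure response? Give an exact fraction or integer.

r1: (-5)·(1/4) + (1)·(1/8) + (6)·(5/8) = 21/8.
r2: (-1)·(1/4) + (2)·(1/8) + (0)·(5/8) = 0.
r3: (-4)·(1/4) + (2)·(1/8) + (-1)·(5/8) = -11/8.
r4: (0)·(1/4) + (2)·(1/8) + (5)·(5/8) = 27/8.
The best pure response is r4 with expected payoff 27/8.

27/8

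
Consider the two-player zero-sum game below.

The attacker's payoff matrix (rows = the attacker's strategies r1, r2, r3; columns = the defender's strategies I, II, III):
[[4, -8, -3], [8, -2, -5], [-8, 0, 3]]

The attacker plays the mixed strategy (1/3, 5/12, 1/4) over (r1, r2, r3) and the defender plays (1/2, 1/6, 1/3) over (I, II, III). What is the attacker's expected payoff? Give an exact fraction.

-1/36

Against (1/2, 1/6, 1/3), each row's expected payoff is r1: -1/3; r2: 2; r3: -3.
Taking the (1/3, 5/12, 1/4)-weighted average: (1/3)·(-1/3) + (5/12)·(2) + (1/4)·(-3) = -1/36.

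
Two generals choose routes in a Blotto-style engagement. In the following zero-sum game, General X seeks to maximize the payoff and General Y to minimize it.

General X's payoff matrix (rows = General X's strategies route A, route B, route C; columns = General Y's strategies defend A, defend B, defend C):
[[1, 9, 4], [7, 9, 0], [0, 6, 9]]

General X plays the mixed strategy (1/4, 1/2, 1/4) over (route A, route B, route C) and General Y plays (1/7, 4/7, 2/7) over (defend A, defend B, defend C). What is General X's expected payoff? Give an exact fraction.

Against (1/7, 4/7, 2/7), each row's expected payoff is route A: 45/7; route B: 43/7; route C: 6.
Taking the (1/4, 1/2, 1/4)-weighted average: (1/4)·(45/7) + (1/2)·(43/7) + (1/4)·(6) = 173/28.

173/28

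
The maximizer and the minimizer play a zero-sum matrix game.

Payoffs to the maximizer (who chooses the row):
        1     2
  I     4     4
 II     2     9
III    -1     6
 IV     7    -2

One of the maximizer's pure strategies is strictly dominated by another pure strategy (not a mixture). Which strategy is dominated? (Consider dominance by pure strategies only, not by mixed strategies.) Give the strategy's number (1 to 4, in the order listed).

Compare III with II: 2 > -1, 9 > 6.
So II strictly dominates III for the maximizer; III is strictly dominated.

3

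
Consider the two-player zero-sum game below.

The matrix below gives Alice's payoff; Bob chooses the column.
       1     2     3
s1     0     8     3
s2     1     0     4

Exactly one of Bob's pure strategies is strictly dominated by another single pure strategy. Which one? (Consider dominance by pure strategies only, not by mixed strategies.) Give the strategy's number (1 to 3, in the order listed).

3

Bob prefers columns that give Alice less. Compare 3 with 1: 0 < 3, 1 < 4.
So 1 strictly dominates 3 for Bob; 3 is strictly dominated.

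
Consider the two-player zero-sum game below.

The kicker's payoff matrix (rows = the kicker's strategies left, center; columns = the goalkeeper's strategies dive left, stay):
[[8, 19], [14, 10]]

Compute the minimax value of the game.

62/5

Row minima are 8 and 10, so the kicker's maximin is 10; column maxima are 14 and 19, so the goalkeeper's minimax is 14. These differ, so the equilibrium is in mixed strategies.
Let the kicker play left with probability p. The goalkeeper is indifferent when 8p + 14(1−p) = 19p + 10(1−p), giving p = 4/15.
Let the goalkeeper play dive left with probability q. The kicker is indifferent when 8q + 19(1−q) = 14q + 10(1−q), giving q = 3/5.
The value is 8·(3/5) + (19)·(2/5) = 62/5.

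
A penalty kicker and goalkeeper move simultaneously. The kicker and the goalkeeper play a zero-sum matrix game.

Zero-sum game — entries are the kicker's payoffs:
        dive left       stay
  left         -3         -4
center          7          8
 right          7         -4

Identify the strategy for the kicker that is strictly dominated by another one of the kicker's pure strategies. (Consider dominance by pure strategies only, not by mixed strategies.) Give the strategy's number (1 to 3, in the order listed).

Compare left with center: 7 > -3, 8 > -4.
So center strictly dominates left for the kicker; left is strictly dominated.

1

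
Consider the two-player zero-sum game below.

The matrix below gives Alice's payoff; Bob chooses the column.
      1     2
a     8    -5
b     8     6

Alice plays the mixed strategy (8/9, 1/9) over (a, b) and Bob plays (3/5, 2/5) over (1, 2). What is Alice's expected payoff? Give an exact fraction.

148/45

Against (3/5, 2/5), each row's expected payoff is a: 14/5; b: 36/5.
Taking the (8/9, 1/9)-weighted average: (8/9)·(14/5) + (1/9)·(36/5) = 148/45.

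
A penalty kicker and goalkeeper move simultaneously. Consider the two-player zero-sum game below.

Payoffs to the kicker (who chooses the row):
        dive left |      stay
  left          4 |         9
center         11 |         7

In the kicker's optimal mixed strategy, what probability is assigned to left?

4/9

Row minima are 4 and 7, so the kicker's maximin is 7; column maxima are 11 and 9, so the goalkeeper's minimax is 9. These differ, so the equilibrium is in mixed strategies.
Let the kicker play left with probability p. The goalkeeper is indifferent when 4p + 11(1−p) = 9p + 7(1−p), giving p = 4/9.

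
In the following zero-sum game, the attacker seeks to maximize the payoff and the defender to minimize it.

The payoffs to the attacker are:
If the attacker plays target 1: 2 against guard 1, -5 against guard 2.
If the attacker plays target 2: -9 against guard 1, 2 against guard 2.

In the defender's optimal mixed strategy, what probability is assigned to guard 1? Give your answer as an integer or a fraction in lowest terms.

Row minima are -5 and -9, so the attacker's maximin is -5; column maxima are 2 and 2, so the defender's minimax is 2. These differ, so the equilibrium is in mixed strategies.
Let the defender play guard 1 with probability q. The attacker is indifferent when 2q − 5(1−q) = −9q + 2(1−q), giving q = 7/18.

7/18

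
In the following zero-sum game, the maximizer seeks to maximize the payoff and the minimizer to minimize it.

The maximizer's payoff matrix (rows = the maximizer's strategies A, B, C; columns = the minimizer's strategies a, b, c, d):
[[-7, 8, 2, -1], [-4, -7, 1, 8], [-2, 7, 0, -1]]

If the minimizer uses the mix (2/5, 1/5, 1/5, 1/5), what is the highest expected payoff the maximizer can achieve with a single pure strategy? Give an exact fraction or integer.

2/5

A: (-7)·(2/5) + (8)·(1/5) + (2)·(1/5) + (-1)·(1/5) = -1.
B: (-4)·(2/5) + (-7)·(1/5) + (1)·(1/5) + (8)·(1/5) = -6/5.
C: (-2)·(2/5) + (7)·(1/5) + (0)·(1/5) + (-1)·(1/5) = 2/5.
The best pure response is C with expected payoff 2/5.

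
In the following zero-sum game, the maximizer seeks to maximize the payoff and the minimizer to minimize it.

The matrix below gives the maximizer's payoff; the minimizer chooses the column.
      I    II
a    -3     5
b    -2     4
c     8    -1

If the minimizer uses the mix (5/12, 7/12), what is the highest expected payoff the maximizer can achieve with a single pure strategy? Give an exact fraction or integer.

11/4

a: (-3)·(5/12) + (5)·(7/12) = 5/3.
b: (-2)·(5/12) + (4)·(7/12) = 3/2.
c: (8)·(5/12) + (-1)·(7/12) = 11/4.
The best pure response is c with expected payoff 11/4.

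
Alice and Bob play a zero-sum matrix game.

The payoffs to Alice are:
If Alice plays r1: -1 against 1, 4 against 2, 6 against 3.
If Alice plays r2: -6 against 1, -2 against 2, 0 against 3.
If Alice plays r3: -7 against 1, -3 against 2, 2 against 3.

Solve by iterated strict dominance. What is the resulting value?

-1

Row r3 is strictly dominated by row r1 (-1>-7, 4>-3, 6>2); eliminate r3.
Column 3 is strictly dominated by 1 for Bob (-1<6, -6<0); eliminate 3.
Row r2 is strictly dominated by row r1 (-1>-6, 4>-2); eliminate r2.
Column 2 is strictly dominated by 1 for Bob (-1<4); eliminate 2.
Only (r1, 1) remains, with payoff -1.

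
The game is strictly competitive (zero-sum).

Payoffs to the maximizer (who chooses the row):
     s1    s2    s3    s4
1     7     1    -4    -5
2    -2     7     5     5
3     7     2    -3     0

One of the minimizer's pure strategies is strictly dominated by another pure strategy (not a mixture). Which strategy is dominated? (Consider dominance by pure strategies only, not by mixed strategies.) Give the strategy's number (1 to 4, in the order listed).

2

The minimizer prefers columns that give the maximizer less. Compare s2 with s3: -4 < 1, 5 < 7, -3 < 2.
So s3 strictly dominates s2 for the minimizer; s2 is strictly dominated.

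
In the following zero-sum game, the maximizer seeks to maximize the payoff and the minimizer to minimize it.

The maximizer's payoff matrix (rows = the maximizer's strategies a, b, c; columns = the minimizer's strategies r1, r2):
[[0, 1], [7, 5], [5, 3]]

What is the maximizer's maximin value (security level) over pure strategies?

5

The worst-case payoff for each row is a: 0, b: 5, c: 3.
The best of these is 5.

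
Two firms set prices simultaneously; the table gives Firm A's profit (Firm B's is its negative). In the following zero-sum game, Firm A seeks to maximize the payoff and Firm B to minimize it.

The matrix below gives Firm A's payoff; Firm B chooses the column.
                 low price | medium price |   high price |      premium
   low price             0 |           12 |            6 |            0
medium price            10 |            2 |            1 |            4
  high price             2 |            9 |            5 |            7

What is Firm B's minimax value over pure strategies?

6

The worst case (largest entry) in each column is low price: 10, medium price: 12, high price: 6, premium: 7.
The best (smallest) of these is 6.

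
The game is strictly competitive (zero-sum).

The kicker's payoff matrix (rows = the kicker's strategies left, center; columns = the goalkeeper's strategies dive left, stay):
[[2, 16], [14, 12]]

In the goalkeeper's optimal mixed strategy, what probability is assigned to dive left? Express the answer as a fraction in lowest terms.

Row minima are 2 and 12, so the kicker's maximin is 12; column maxima are 14 and 16, so the goalkeeper's minimax is 14. These differ, so the equilibrium is in mixed strategies.
Let the goalkeeper play dive left with probability q. The kicker is indifferent when 2q + 16(1−q) = 14q + 12(1−q), giving q = 1/4.

1/4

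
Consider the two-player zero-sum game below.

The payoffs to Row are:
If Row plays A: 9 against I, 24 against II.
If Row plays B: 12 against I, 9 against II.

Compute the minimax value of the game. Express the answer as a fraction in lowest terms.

Row minima are 9 and 9, so Row's maximin is 9; column maxima are 12 and 24, so Column's minimax is 12. These differ, so the equilibrium is in mixed strategies.
Let Row play A with probability p. Column is indifferent when 9p + 12(1−p) = 24p + 9(1−p), giving p = 1/6.
Let Column play I with probability q. Row is indifferent when 9q + 24(1−q) = 12q + 9(1−q), giving q = 5/6.
The value is 9·(5/6) + (24)·(1/6) = 23/2.

23/2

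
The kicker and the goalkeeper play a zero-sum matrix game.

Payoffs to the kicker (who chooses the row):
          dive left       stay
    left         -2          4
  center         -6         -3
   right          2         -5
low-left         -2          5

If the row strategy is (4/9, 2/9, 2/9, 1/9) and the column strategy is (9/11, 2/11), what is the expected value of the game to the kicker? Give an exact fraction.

Against (9/11, 2/11), each row's expected payoff is left: -10/11; center: -60/11; right: 8/11; low-left: -8/11.
Taking the (4/9, 2/9, 2/9, 1/9)-weighted average: (4/9)·(-10/11) + (2/9)·(-60/11) + (2/9)·(8/11) + (1/9)·(-8/11) = -152/99.

-152/99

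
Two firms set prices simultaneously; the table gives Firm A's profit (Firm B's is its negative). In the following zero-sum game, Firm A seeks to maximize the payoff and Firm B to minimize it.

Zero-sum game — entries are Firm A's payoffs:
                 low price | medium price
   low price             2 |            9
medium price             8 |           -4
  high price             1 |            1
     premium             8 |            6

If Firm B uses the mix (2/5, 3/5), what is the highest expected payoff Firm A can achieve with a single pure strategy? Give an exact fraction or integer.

34/5

low price: (2)·(2/5) + (9)·(3/5) = 31/5.
medium price: (8)·(2/5) + (-4)·(3/5) = 4/5.
high price: (1)·(2/5) + (1)·(3/5) = 1.
premium: (8)·(2/5) + (6)·(3/5) = 34/5.
The best pure response is premium with expected payoff 34/5.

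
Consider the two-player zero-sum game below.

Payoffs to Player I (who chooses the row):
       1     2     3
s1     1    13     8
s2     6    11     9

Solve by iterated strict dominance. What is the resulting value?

Column 2 is strictly dominated by 1 for Player II (1<13, 6<11); eliminate 2.
Row s1 is strictly dominated by row s2 (6>1, 9>8); eliminate s1.
Column 3 is strictly dominated by 1 for Player II (6<9); eliminate 3.
Only (s2, 1) remains, with payoff 6.

6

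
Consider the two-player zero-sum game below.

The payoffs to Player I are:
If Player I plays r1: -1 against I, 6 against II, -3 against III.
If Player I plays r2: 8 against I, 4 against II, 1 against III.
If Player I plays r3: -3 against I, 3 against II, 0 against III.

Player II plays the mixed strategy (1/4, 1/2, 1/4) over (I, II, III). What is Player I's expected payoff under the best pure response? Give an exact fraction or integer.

17/4

r1: (-1)·(1/4) + (6)·(1/2) + (-3)·(1/4) = 2.
r2: (8)·(1/4) + (4)·(1/2) + (1)·(1/4) = 17/4.
r3: (-3)·(1/4) + (3)·(1/2) + (0)·(1/4) = 3/4.
The best pure response is r2 with expected payoff 17/4.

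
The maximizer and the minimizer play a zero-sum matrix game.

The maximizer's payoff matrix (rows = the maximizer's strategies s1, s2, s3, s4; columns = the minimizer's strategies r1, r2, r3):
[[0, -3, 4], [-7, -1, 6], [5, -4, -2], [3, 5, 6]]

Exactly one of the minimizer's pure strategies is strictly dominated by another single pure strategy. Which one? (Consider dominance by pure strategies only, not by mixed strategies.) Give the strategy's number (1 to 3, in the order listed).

3

The minimizer prefers columns that give the maximizer less. Compare r3 with r2: -3 < 4, -1 < 6, -4 < -2, 5 < 6.
So r2 strictly dominates r3 for the minimizer; r3 is strictly dominated.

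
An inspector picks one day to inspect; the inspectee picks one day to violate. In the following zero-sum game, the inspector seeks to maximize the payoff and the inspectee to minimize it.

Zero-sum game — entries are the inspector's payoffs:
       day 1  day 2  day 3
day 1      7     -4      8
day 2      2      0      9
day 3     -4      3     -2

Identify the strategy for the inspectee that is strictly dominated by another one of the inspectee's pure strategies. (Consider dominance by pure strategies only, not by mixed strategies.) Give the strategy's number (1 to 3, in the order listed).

The inspectee prefers columns that give the inspector less. Compare day 3 with day 1: 7 < 8, 2 < 9, -4 < -2.
So day 1 strictly dominates day 3 for the inspectee; day 3 is strictly dominated.

3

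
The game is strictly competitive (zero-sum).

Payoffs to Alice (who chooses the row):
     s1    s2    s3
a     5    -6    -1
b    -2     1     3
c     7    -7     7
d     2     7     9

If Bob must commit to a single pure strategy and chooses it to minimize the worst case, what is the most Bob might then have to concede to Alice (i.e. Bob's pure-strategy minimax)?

The worst case (largest entry) in each column is s1: 7, s2: 7, s3: 9.
The best (smallest) of these is 7.

7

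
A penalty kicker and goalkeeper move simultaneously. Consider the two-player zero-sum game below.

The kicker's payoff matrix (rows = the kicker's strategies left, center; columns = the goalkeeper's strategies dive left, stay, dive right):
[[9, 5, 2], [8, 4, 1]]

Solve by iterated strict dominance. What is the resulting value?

Row center is strictly dominated by row left (9>8, 5>4, 2>1); eliminate center.
Column dive left is strictly dominated by stay for the goalkeeper (5<9); eliminate dive left.
Column stay is strictly dominated by dive right for the goalkeeper (2<5); eliminate stay.
Only (left, dive right) remains, with payoff 2.

2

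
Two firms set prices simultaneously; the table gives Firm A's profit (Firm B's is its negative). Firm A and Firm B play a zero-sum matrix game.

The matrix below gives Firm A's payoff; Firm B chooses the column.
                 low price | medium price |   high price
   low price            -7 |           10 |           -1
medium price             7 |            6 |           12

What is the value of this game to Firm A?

Column high price is strictly dominated by low price for Firm B (it gives Firm A more in every row).
The remaining 2×2 game on (low price, medium price) × (low price, medium price) has no saddle point. Let Firm A play low price with probability p; indifference gives −7p + 7(1−p) = 10p + 6(1−p), so p = 1/18.
Similarly Firm B's optimal q on low price is 2/9, and the value is -7·(2/9) + (10)·(7/9) = 56/9.

56/9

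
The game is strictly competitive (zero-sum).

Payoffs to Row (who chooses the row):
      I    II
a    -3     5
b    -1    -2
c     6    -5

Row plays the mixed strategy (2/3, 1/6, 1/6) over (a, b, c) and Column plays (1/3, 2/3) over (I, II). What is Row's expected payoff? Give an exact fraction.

Against (1/3, 2/3), each row's expected payoff is a: 7/3; b: -5/3; c: -4/3.
Taking the (2/3, 1/6, 1/6)-weighted average: (2/3)·(7/3) + (1/6)·(-5/3) + (1/6)·(-4/3) = 19/18.

19/18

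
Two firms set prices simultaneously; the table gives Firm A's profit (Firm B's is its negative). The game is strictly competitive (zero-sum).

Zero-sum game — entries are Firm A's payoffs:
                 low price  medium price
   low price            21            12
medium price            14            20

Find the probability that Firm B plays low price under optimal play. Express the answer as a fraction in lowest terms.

8/15

Row minima are 12 and 14, so Firm A's maximin is 14; column maxima are 21 and 20, so Firm B's minimax is 20. These differ, so the equilibrium is in mixed strategies.
Let Firm B play low price with probability q. Firm A is indifferent when 21q + 12(1−q) = 14q + 20(1−q), giving q = 8/15.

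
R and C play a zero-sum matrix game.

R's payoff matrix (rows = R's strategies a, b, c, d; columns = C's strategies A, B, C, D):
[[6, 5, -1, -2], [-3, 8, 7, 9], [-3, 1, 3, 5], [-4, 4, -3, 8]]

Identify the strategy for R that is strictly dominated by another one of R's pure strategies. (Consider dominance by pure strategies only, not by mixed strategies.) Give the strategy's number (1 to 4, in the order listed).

Compare d with b: -3 > -4, 8 > 4, 7 > -3, 9 > 8.
So b strictly dominates d for R; d is strictly dominated.

4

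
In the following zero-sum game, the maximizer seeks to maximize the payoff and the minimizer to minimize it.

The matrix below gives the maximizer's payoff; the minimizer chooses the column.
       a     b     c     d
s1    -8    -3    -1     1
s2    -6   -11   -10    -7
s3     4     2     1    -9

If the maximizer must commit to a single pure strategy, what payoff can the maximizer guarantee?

-8

The worst-case payoff for each row is s1: -8, s2: -11, s3: -9.
The best of these is -8.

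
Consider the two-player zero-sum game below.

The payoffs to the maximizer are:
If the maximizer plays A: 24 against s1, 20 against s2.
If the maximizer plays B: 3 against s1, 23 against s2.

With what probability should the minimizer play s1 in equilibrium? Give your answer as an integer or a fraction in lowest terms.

1/8

Row minima are 20 and 3, so the maximizer's maximin is 20; column maxima are 24 and 23, so the minimizer's minimax is 23. These differ, so the equilibrium is in mixed strategies.
Let the minimizer play s1 with probability q. The maximizer is indifferent when 24q + 20(1−q) = 3q + 23(1−q), giving q = 1/8.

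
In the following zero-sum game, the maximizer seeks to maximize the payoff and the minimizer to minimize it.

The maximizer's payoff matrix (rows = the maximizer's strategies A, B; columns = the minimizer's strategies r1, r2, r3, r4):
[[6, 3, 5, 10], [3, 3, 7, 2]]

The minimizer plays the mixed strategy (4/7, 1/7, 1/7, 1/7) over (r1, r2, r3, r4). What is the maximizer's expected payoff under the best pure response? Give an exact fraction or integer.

A: (6)·(4/7) + (3)·(1/7) + (5)·(1/7) + (10)·(1/7) = 6.
B: (3)·(4/7) + (3)·(1/7) + (7)·(1/7) + (2)·(1/7) = 24/7.
The best pure response is A with expected payoff 6.

6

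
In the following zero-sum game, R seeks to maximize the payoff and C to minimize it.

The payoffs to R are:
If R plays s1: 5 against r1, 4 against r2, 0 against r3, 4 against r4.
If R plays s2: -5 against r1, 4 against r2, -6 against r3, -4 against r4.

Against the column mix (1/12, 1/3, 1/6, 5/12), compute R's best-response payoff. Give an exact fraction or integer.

s1: (5)·(1/12) + (4)·(1/3) + (0)·(1/6) + (4)·(5/12) = 41/12.
s2: (-5)·(1/12) + (4)·(1/3) + (-6)·(1/6) + (-4)·(5/12) = -7/4.
The best pure response is s1 with expected payoff 41/12.

41/12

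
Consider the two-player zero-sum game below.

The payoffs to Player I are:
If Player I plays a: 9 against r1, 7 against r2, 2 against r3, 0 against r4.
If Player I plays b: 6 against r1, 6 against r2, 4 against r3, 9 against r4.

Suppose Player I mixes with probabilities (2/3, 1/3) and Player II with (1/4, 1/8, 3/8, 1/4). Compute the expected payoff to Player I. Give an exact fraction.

55/12

Against (1/4, 1/8, 3/8, 1/4), each row's expected payoff is a: 31/8; b: 6.
Taking the (2/3, 1/3)-weighted average: (2/3)·(31/8) + (1/3)·(6) = 55/12.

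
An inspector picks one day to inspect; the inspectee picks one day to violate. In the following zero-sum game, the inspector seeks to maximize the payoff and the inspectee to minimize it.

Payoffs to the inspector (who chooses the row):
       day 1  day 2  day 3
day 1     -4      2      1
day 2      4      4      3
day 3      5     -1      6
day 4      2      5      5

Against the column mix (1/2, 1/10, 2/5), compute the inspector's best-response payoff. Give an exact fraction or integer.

24/5

day 1: (-4)·(1/2) + (2)·(1/10) + (1)·(2/5) = -7/5.
day 2: (4)·(1/2) + (4)·(1/10) + (3)·(2/5) = 18/5.
day 3: (5)·(1/2) + (-1)·(1/10) + (6)·(2/5) = 24/5.
day 4: (2)·(1/2) + (5)·(1/10) + (5)·(2/5) = 7/2.
The best pure response is day 3 with expected payoff 24/5.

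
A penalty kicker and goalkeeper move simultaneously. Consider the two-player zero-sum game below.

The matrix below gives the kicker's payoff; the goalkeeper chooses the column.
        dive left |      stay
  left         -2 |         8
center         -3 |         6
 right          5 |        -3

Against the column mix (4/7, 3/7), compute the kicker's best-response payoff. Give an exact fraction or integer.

16/7

left: (-2)·(4/7) + (8)·(3/7) = 16/7.
center: (-3)·(4/7) + (6)·(3/7) = 6/7.
right: (5)·(4/7) + (-3)·(3/7) = 11/7.
The best pure response is left with expected payoff 16/7.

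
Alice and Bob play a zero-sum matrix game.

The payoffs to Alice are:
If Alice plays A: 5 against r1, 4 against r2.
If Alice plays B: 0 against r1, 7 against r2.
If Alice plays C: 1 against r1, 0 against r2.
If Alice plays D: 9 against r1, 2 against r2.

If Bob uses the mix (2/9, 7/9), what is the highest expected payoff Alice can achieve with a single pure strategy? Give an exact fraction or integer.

A: (5)·(2/9) + (4)·(7/9) = 38/9.
B: (0)·(2/9) + (7)·(7/9) = 49/9.
C: (1)·(2/9) + (0)·(7/9) = 2/9.
D: (9)·(2/9) + (2)·(7/9) = 32/9.
The best pure response is B with expected payoff 49/9.

49/9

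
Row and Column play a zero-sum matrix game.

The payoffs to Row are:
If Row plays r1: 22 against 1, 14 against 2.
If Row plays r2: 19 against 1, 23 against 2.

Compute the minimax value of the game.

Row minima are 14 and 19, so Row's maximin is 19; column maxima are 22 and 23, so Column's minimax is 22. These differ, so the equilibrium is in mixed strategies.
Let Row play r1 with probability p. Column is indifferent when 22p + 19(1−p) = 14p + 23(1−p), giving p = 1/3.
Let Column play 1 with probability q. Row is indifferent when 22q + 14(1−q) = 19q + 23(1−q), giving q = 3/4.
The value is 22·(3/4) + (14)·(1/4) = 20.

20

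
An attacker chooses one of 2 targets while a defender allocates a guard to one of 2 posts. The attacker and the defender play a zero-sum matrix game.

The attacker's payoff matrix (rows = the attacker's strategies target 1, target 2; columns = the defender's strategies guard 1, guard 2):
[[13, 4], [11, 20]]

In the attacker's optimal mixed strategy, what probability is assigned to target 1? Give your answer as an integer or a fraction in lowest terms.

Row minima are 4 and 11, so the attacker's maximin is 11; column maxima are 13 and 20, so the defender's minimax is 13. These differ, so the equilibrium is in mixed strategies.
Let the attacker play target 1 with probability p. The defender is indifferent when 13p + 11(1−p) = 4p + 20(1−p), giving p = 1/2.

1/2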